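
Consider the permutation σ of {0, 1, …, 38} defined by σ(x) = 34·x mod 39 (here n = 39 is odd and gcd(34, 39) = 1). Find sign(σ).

-1

Start at x=25: 25 → 31 → 1 → 34 → 25 (one orbit).
12 cycles of lengths [4, 4, 4, 4, 4, 4, 4, 4, 4, 1, 1, 1].
sign(π) = (−1)^{n − #cycles} = (−1)^{39−12} = (−1)^27 = -1.
Via Zolotarev, sign(π_{34}) = (34|39) = -1.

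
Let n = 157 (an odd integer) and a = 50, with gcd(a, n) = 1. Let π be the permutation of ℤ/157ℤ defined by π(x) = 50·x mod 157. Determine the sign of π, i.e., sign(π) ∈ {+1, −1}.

-1

Trace 1: π^k(1) = [1, 50, 145, 28, 144, 135, 156] for k=0..6.
The orbit structure of x ↦ 50x mod 157: 14 orbits of sizes [12, 12, 12, 12, 12, 12, 12, 12, 12, 12, 12, 12, 12, 1].
Σ(ℓ_i−1) = 157−14 = 143; sign = (−1)^143 = -1.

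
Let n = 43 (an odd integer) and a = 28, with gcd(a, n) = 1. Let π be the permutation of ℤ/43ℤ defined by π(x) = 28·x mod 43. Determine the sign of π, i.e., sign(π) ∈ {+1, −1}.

Orbit of 6 under x↦28x: [6, 39, 17, 3, 41, 30, 23]… (length divides ord_43(28)).
The orbit structure of x ↦ 28x mod 43: 2 orbits of sizes [42, 1].
With 2 cycles on 43 points, sign = (−1)^{43−2} = -1.

-1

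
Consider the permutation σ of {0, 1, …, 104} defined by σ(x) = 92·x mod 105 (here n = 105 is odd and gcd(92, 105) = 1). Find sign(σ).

+1

Orbit of 1 under x↦92x: [1, 92, 64, 8]… (length divides ord_105(92)).
35 cycles of lengths [4, 4, 4, 4, 4, 4, 4, 4, 4, 4, 4, 4, 4, 4, 4, 4, 4, 4, 4, 4, 4, 2, 2, 2, 2, 2, 2, 2, 1, 1, 1, 1, 1, 1, 1].
35 cycles on 105: each ℓ→(−1)^(ℓ−1), product (−1)^70 = +1.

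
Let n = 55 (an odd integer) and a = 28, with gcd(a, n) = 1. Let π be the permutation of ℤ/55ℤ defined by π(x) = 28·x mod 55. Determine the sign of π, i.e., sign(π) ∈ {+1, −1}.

Start at x=32: 32 → 16 → 8 → 4 → 2 → 1 → 28 → … (one orbit).
The orbit structure of x ↦ 28x mod 55: 5 orbits of sizes [20, 20, 10, 4, 1].
55 − 5 = 50 transpositions; sign(π) = (−1)^50 = +1.

+1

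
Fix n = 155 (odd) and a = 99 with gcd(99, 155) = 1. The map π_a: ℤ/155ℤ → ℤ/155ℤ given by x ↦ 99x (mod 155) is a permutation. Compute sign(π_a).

-1

Start at x=1: 1 → 99 → 36 → 154 → 56 → 119 → 1 (one orbit).
π_99 has 28 disjoint cycles with lengths [6, 6, 6, 6, 6, 6, 6, 6, 6, 6, 6, 6, 6, 6, 6, 6, 6, 6, 6, 6, 6, 6, 6, 6, 6, 2, 2, 1] on {0,…,154}.
28 cycles on 155: each ℓ→(−1)^(ℓ−1), product (−1)^127 = -1.
The Jacobi symbol (99|155) = -1 (Zolotarev) agrees.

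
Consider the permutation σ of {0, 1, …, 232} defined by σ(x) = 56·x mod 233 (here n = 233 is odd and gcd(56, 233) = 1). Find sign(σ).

+1

Trace 132: π^k(132) = [132, 169, 144, 142, 30, 49, 181] for k=0..6.
Cycle lengths of π_56 on ℤ/233ℤ: [116, 116, 1]; 3 cycles in total.
233 − 3 = 230 transpositions; sign(π) = (−1)^230 = +1.
Zolotarev: (56|233) = +1, matching the cycle-count sign.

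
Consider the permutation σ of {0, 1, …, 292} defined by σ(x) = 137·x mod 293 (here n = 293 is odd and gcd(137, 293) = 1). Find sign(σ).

+1

Orbit of 135 under x↦137x: [135, 36, 244, 26, 46, 149, 196]… (length divides ord_293(137)).
Decompose π into cycles: lengths [73, 73, 73, 73, 1] (5 cycles, including the fixed point 0).
n − c = 293 − 5 = 288; sign = (−1)^288 = +1.
Check: (137/293) = +1 by Zolotarev.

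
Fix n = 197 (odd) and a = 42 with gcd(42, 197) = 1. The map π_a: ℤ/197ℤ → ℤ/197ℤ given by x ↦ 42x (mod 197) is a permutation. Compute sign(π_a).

+1

Trace 42: π^k(42) = [42, 188, 16, 81, 53, 59, 114] for k=0..6.
Cycle lengths of π_42 on ℤ/197ℤ: [49, 49, 49, 49, 1]; 5 cycles in total.
sign(π) = (−1)^{n − #cycles} = (−1)^{197−5} = (−1)^192 = +1.
(42|197)_J = +1 (Zolotarev's lemma cross-check).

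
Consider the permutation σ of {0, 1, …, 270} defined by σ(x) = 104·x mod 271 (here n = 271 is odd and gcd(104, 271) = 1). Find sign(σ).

Start at x=185: 185 → 270 → 167 → 24 → 57 → 237 → 258 → … (one orbit).
Decompose π into cycles: lengths [90, 90, 90, 1] (4 cycles, including the fixed point 0).
With 4 cycles on 271 points, sign = (−1)^{271−4} = -1.

-1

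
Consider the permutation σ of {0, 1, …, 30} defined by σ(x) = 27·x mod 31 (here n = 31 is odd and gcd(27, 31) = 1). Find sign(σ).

-1

Trace 1: π^k(1) = [1, 27, 16, 29, 8, 30, 4] for k=0..6.
The orbit structure of x ↦ 27x mod 31: 4 orbits of sizes [10, 10, 10, 1].
4 cycles on 31: each ℓ→(−1)^(ℓ−1), product (−1)^27 = -1.
Check: (27/31) = -1 by Zolotarev.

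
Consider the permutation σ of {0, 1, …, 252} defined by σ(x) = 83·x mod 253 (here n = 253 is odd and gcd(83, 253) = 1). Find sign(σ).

Trace 133: π^k(133) = [133, 160, 124, 172, 108, 109, 192] for k=0..6.
Cycle type of π: 110×2 + 22 + 10 + 1; total 5 cycles.
With 5 cycles on 253 points, sign = (−1)^{253−5} = +1.
The Jacobi symbol (83|253) = +1 (Zolotarev) agrees.

+1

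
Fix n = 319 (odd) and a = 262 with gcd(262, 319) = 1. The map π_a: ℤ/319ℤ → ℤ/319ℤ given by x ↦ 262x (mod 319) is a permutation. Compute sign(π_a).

Start at x=146: 146 → 291 → 1 → 262 → 59 → 146 (one orbit).
Cycle lengths of π_262 on ℤ/319ℤ: [5, 5, 5, 5, 5, 5, 5, 5, 5, 5, 5, 5, 5, 5, 5, 5, 5, 5, 5, 5, 5, 5, 5, 5, 5, 5, 5, 5, 5, 5, 5, 5, 5, 5, 5, 5, 5, 5, 5, 5, 5, 5, 5, 5, 5, 5, 5, 5, 5, 5, 5, 5, 5, 5, 5, 5, 5, 5, 1, 1, 1, 1, 1, 1, 1, 1, 1, 1, 1, 1, 1, 1, 1, 1, 1, 1, 1, 1, 1, 1, 1, 1, 1, 1, 1, 1, 1]; 87 cycles in total.
Σ(ℓ_i−1) = 319−87 = 232; sign = (−1)^232 = +1.
Via Zolotarev, sign(π_{262}) = (262|319) = +1.

+1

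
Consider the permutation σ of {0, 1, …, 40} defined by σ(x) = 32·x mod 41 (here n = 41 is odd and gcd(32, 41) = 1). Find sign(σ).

Start at x=1: 1 → 32 → 40 → 9 → 1 (one orbit).
Cycle lengths of π_32 on ℤ/41ℤ: [4, 4, 4, 4, 4, 4, 4, 4, 4, 4, 1]; 11 cycles in total.
sign(π) = (−1)^{n − #cycles} = (−1)^{41−11} = (−1)^30 = +1.
(32|41)_J = +1 (Zolotarev's lemma cross-check).

+1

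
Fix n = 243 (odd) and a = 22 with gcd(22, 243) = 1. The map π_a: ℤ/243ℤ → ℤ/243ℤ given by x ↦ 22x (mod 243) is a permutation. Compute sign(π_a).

+1

Trace 97: π^k(97) = [97, 190, 49, 106, 145, 31, 196] for k=0..6.
The orbit structure of x ↦ 22x mod 243: 11 orbits of sizes [81, 81, 27, 27, 9, 9, 3, 3, 1, 1, 1].
n − c = 243 − 11 = 232; sign = (−1)^232 = +1.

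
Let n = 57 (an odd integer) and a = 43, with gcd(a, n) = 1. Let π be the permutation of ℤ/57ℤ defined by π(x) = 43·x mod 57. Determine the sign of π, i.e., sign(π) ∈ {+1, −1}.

Orbit of 4 under x↦43x: [4, 1, 43, 25, 49, 55, 28]… (length divides ord_57(43)).
The orbit structure of x ↦ 43x mod 57: 9 orbits of sizes [9, 9, 9, 9, 9, 9, 1, 1, 1].
With 9 cycles on 57 points, sign = (−1)^{57−9} = +1.
Check: (43/57) = +1 by Zolotarev.

+1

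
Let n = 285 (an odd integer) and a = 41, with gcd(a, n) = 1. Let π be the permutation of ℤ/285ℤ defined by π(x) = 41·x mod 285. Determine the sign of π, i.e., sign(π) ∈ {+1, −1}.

Start at x=221: 221 → 226 → 146 → 1 → 41 → 256 → 236 → … (one orbit).
Cycle lengths of π_41 on ℤ/285ℤ: [18, 18, 18, 18, 18, 18, 18, 18, 18, 18, 18, 18, 18, 18, 18, 2, 2, 2, 2, 2, 1, 1, 1, 1, 1]; 25 cycles in total.
With 25 cycles on 285 points, sign = (−1)^{285−25} = +1.
Zolotarev: (41|285) = +1, matching the cycle-count sign.

+1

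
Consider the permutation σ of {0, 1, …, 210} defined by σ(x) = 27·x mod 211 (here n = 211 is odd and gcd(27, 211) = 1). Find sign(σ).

-1

Orbit of 114 under x↦27x: [114, 124, 183, 88, 55, 8, 5]… (length divides ord_211(27)).
Decompose π into cycles: lengths [70, 70, 70, 1] (4 cycles, including the fixed point 0).
4 cycles on 211: each ℓ→(−1)^(ℓ−1), product (−1)^207 = -1.
Via Zolotarev, sign(π_{27}) = (27|211) = -1.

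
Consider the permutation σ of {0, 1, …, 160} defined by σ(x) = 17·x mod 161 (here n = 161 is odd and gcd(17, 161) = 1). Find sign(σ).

Start at x=1: 1 → 17 → 128 → 83 → 123 → 159 → 127 → … (one orbit).
Cycle lengths of π_17 on ℤ/161ℤ: [66, 66, 22, 6, 1]; 5 cycles in total.
5 cycles on 161: each ℓ→(−1)^(ℓ−1), product (−1)^156 = +1.
(17|161)_J = +1 (Zolotarev's lemma cross-check).

+1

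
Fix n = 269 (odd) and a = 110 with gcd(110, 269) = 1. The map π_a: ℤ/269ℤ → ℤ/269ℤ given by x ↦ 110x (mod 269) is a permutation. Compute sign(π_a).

Trace 141: π^k(141) = [141, 177, 102, 191, 28, 121, 129] for k=0..6.
The orbit structure of x ↦ 110x mod 269: 2 orbits of sizes [268, 1].
n − c = 269 − 2 = 267; sign = (−1)^267 = -1.
The Jacobi symbol (110|269) = -1 (Zolotarev) agrees.

-1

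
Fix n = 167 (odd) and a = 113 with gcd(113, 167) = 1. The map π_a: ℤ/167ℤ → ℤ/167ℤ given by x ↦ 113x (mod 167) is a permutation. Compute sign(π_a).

-1

Orbit of 131 under x↦113x: [131, 107, 67, 56, 149, 137, 117]… (length divides ord_167(113)).
The orbit structure of x ↦ 113x mod 167: 2 orbits of sizes [166, 1].
sign(π) = (−1)^{n − #cycles} = (−1)^{167−2} = (−1)^165 = -1.
Zolotarev: (113|167) = -1, matching the cycle-count sign.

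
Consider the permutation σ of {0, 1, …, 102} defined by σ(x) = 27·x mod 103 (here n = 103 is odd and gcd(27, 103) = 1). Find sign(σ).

Trace 31: π^k(31) = [31, 13, 42, 1, 27, 8, 10] for k=0..6.
π_27 has 4 disjoint cycles with lengths [34, 34, 34, 1] on {0,…,102}.
4 cycles on 103: each ℓ→(−1)^(ℓ−1), product (−1)^99 = -1.
Zolotarev: (27|103) = -1, matching the cycle-count sign.

-1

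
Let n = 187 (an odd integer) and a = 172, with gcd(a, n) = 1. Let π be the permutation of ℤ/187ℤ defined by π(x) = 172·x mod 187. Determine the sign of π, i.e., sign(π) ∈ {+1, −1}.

-1

Start at x=4: 4 → 127 → 152 → 151 → 166 → 128 → 137 → … (one orbit).
Decompose π into cycles: lengths [40, 40, 40, 40, 10, 8, 8, 1] (8 cycles, including the fixed point 0).
Σ(ℓ_i−1) = 187−8 = 179; sign = (−1)^179 = -1.
The Jacobi symbol (172|187) = -1 (Zolotarev) agrees.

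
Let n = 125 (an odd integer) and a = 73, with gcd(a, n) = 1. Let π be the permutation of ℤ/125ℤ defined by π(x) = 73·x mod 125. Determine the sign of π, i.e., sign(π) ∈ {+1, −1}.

-1

Orbit of 28 under x↦73x: [28, 44, 87, 101, 123, 104, 92]… (length divides ord_125(73)).
π_73 has 4 disjoint cycles with lengths [100, 20, 4, 1] on {0,…,124}.
4 cycles on 125: each ℓ→(−1)^(ℓ−1), product (−1)^121 = -1.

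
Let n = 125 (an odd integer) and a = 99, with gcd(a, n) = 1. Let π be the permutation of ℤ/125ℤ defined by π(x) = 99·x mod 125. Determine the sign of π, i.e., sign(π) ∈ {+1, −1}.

Trace 101: π^k(101) = [101, 124, 26, 74, 76, 24, 1] for k=0..6.
The orbit structure of x ↦ 99x mod 125: 23 orbits of sizes [10, 10, 10, 10, 10, 10, 10, 10, 10, 10, 2, 2, 2, 2, 2, 2, 2, 2, 2, 2, 2, 2, 1].
Σ(ℓ_i−1) = 125−23 = 102; sign = (−1)^102 = +1.
Via Zolotarev, sign(π_{99}) = (99|125) = +1.

+1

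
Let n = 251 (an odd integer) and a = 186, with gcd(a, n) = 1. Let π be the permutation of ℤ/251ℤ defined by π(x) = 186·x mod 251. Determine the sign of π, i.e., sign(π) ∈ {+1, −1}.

-1

Start at x=21: 21 → 141 → 122 → 102 → 147 → 234 → 101 → … (one orbit).
Decompose π into cycles: lengths [250, 1] (2 cycles, including the fixed point 0).
251 − 2 = 249 transpositions; sign(π) = (−1)^249 = -1.
(186|251)_J = -1 (Zolotarev's lemma cross-check).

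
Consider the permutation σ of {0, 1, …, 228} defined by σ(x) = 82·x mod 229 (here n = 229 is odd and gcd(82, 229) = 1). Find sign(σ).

Trace 132: π^k(132) = [132, 61, 193, 25, 218, 14, 3] for k=0..6.
Decompose π into cycles: lengths [57, 57, 57, 57, 1] (5 cycles, including the fixed point 0).
sign(π) = (−1)^{n − #cycles} = (−1)^{229−5} = (−1)^224 = +1.
Zolotarev: (82|229) = +1, matching the cycle-count sign.

+1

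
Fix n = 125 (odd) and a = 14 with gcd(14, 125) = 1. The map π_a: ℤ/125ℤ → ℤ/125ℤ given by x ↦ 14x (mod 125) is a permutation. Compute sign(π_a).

Start at x=61: 61 → 104 → 81 → 9 → 1 → 14 → 71 → … (one orbit).
π_14 has 7 disjoint cycles with lengths [50, 50, 10, 10, 2, 2, 1] on {0,…,124}.
7 cycles on 125: each ℓ→(−1)^(ℓ−1), product (−1)^118 = +1.
(14|125)_J = +1 (Zolotarev's lemma cross-check).

+1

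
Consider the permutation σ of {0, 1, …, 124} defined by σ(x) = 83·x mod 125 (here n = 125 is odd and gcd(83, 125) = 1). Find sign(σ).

-1

Trace 83: π^k(83) = [83, 14, 37, 71, 18, 119, 2] for k=0..6.
Cycle type of π: 100 + 20 + 4 + 1; total 4 cycles.
125 − 4 = 121 transpositions; sign(π) = (−1)^121 = -1.
Check: (83/125) = -1 by Zolotarev.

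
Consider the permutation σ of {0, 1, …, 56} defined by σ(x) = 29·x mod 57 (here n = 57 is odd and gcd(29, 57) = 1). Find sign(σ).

+1

Orbit of 41 under x↦29x: [41, 49, 53, 55, 56, 28, 14]… (length divides ord_57(29)).
π_29 has 5 disjoint cycles with lengths [18, 18, 18, 2, 1] on {0,…,56}.
With 5 cycles on 57 points, sign = (−1)^{57−5} = +1.
Via Zolotarev, sign(π_{29}) = (29|57) = +1.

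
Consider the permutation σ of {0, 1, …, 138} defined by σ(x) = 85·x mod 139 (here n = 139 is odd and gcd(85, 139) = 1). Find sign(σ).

-1

Start at x=62: 62 → 127 → 92 → 36 → 2 → 31 → 133 → … (one orbit).
2 cycles of lengths [138, 1].
139 − 2 = 137 transpositions; sign(π) = (−1)^137 = -1.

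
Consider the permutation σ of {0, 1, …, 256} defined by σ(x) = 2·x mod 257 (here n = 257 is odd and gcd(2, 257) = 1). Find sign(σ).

+1

Start at x=2: 2 → 4 → 8 → 16 → 32 → 64 → 128 → … (one orbit).
Cycle type of π: 16×16 + 1; total 17 cycles.
Σ(ℓ_i−1) = 257−17 = 240; sign = (−1)^240 = +1.
Zolotarev: (2|257) = +1, matching the cycle-count sign.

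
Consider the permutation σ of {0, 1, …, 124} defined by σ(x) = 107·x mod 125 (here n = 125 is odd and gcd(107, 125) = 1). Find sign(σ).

Start at x=24: 24 → 68 → 26 → 32 → 49 → 118 → 1 → … (one orbit).
Cycle lengths of π_107 on ℤ/125ℤ: [20, 20, 20, 20, 20, 4, 4, 4, 4, 4, 4, 1]; 12 cycles in total.
sign(π) = (−1)^{n − #cycles} = (−1)^{125−12} = (−1)^113 = -1.
The Jacobi symbol (107|125) = -1 (Zolotarev) agrees.

-1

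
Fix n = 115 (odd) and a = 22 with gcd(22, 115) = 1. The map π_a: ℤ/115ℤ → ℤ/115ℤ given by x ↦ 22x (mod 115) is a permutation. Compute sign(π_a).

Start at x=1: 1 → 22 → 24 → 68 → 1 (one orbit).
Decompose π into cycles: lengths [4, 4, 4, 4, 4, 4, 4, 4, 4, 4, 4, 4, 4, 4, 4, 4, 4, 4, 4, 4, 4, 4, 4, 2, 2, 2, 2, 2, 2, 2, 2, 2, 2, 2, 1] (35 cycles, including the fixed point 0).
With 35 cycles on 115 points, sign = (−1)^{115−35} = +1.
Check: (22/115) = +1 by Zolotarev.

+1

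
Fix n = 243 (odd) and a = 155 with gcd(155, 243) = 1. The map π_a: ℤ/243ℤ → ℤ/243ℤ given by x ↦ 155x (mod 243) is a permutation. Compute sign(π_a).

-1

Orbit of 166 under x↦155x: [166, 215, 34, 167, 127, 2, 67]… (length divides ord_243(155)).
Cycle type of π: 162 + 54 + 18 + 6 + 2 + 1; total 6 cycles.
243 − 6 = 237 transpositions; sign(π) = (−1)^237 = -1.
The Jacobi symbol (155|243) = -1 (Zolotarev) agrees.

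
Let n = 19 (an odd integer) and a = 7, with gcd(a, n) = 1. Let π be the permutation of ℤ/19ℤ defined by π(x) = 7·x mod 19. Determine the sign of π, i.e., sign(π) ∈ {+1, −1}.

+1

Start at x=1: 1 → 7 → 11 → 1 (one orbit).
Cycle type of π: 3×6 + 1; total 7 cycles.
sign(π) = (−1)^{n − #cycles} = (−1)^{19−7} = (−1)^12 = +1.
The Jacobi symbol (7|19) = +1 (Zolotarev) agrees.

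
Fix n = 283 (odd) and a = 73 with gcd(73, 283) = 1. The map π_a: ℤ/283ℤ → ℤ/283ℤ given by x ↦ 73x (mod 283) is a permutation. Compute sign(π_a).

Trace 100: π^k(100) = [100, 225, 11, 237, 38, 227, 157] for k=0..6.
Cycle lengths of π_73 on ℤ/283ℤ: [141, 141, 1]; 3 cycles in total.
283 − 3 = 280 transpositions; sign(π) = (−1)^280 = +1.
Check: (73/283) = +1 by Zolotarev.

+1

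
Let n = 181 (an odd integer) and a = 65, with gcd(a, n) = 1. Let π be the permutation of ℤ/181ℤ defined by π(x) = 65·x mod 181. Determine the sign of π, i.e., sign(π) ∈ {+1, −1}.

+1

Trace 39: π^k(39) = [39, 1, 65, 62, 48, 43, 80] for k=0..6.
Cycle lengths of π_65 on ℤ/181ℤ: [9, 9, 9, 9, 9, 9, 9, 9, 9, 9, 9, 9, 9, 9, 9, 9, 9, 9, 9, 9, 1]; 21 cycles in total.
Σ(ℓ_i−1) = 181−21 = 160; sign = (−1)^160 = +1.
Check: (65/181) = +1 by Zolotarev.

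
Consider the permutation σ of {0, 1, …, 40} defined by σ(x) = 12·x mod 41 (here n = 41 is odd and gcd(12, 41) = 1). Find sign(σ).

-1

Trace 25: π^k(25) = [25, 13, 33, 27, 37, 34, 39] for k=0..6.
2 cycles of lengths [40, 1].
With 2 cycles on 41 points, sign = (−1)^{41−2} = -1.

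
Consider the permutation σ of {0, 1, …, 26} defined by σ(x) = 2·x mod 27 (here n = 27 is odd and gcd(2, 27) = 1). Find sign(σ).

Trace 22: π^k(22) = [22, 17, 7, 14, 1, 2, 4] for k=0..6.
The orbit structure of x ↦ 2x mod 27: 4 orbits of sizes [18, 6, 2, 1].
4 cycles on 27: each ℓ→(−1)^(ℓ−1), product (−1)^23 = -1.
(2|27)_J = -1 (Zolotarev's lemma cross-check).

-1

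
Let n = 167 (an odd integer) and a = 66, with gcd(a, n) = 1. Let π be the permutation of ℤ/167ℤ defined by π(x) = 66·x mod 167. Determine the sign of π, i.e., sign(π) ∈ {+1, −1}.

+1

Orbit of 7 under x↦66x: [7, 128, 98, 122, 36, 38, 3]… (length divides ord_167(66)).
3 cycles of lengths [83, 83, 1].
n − c = 167 − 3 = 164; sign = (−1)^164 = +1.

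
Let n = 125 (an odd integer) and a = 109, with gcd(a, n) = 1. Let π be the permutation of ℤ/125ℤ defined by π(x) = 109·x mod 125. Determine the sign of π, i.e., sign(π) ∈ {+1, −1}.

+1

Trace 31: π^k(31) = [31, 4, 61, 24, 116, 19, 71] for k=0..6.
π_109 has 7 disjoint cycles with lengths [50, 50, 10, 10, 2, 2, 1] on {0,…,124}.
125 − 7 = 118 transpositions; sign(π) = (−1)^118 = +1.
Via Zolotarev, sign(π_{109}) = (109|125) = +1.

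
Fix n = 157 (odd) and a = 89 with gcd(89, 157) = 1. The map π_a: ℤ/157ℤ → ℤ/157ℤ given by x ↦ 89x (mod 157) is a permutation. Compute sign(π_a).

Trace 52: π^k(52) = [52, 75, 81, 144, 99, 19, 121] for k=0..6.
5 cycles of lengths [39, 39, 39, 39, 1].
5 cycles on 157: each ℓ→(−1)^(ℓ−1), product (−1)^152 = +1.

+1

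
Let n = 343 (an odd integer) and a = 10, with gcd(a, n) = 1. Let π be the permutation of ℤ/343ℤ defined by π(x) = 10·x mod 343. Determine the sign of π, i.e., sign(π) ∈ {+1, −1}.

Trace 4: π^k(4) = [4, 40, 57, 227, 212, 62, 277] for k=0..6.
Cycle lengths of π_10 on ℤ/343ℤ: [294, 42, 6, 1]; 4 cycles in total.
With 4 cycles on 343 points, sign = (−1)^{343−4} = -1.
Zolotarev: (10|343) = -1, matching the cycle-count sign.

-1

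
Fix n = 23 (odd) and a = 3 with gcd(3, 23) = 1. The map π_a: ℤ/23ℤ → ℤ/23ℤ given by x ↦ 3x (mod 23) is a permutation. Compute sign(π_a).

Start at x=16: 16 → 2 → 6 → 18 → 8 → 1 → 3 → … (one orbit).
The orbit structure of x ↦ 3x mod 23: 3 orbits of sizes [11, 11, 1].
3 cycles on 23: each ℓ→(−1)^(ℓ−1), product (−1)^20 = +1.
Zolotarev: (3|23) = +1, matching the cycle-count sign.

+1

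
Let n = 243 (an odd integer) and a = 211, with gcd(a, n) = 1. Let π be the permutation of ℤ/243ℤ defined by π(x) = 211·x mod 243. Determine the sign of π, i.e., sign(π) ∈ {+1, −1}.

+1

Start at x=61: 61 → 235 → 13 → 70 → 190 → 238 → 160 → … (one orbit).
The orbit structure of x ↦ 211x mod 243: 11 orbits of sizes [81, 81, 27, 27, 9, 9, 3, 3, 1, 1, 1].
sign(π) = (−1)^{n − #cycles} = (−1)^{243−11} = (−1)^232 = +1.
Check: (211/243) = +1 by Zolotarev.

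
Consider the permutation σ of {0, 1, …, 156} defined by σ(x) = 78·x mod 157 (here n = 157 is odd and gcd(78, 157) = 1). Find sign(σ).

-1

Start at x=64: 64 → 125 → 16 → 149 → 4 → 155 → 1 → … (one orbit).
The orbit structure of x ↦ 78x mod 157: 4 orbits of sizes [52, 52, 52, 1].
sign(π) = (−1)^{n − #cycles} = (−1)^{157−4} = (−1)^153 = -1.
The Jacobi symbol (78|157) = -1 (Zolotarev) agrees.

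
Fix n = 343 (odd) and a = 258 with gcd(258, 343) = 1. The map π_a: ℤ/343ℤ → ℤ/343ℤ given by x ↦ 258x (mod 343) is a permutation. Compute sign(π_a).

Start at x=342: 342 → 85 → 321 → 155 → 202 → 323 → 328 → … (one orbit).
Cycle type of π: 98×3 + 14×3 + 2×3 + 1; total 10 cycles.
With 10 cycles on 343 points, sign = (−1)^{343−10} = -1.
The Jacobi symbol (258|343) = -1 (Zolotarev) agrees.

-1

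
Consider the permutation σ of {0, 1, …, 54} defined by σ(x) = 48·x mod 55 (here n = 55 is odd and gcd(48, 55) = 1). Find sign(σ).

-1

Start at x=53: 53 → 14 → 12 → 26 → 38 → 9 → 47 → … (one orbit).
Cycle type of π: 20×2 + 5×2 + 4 + 1; total 6 cycles.
Σ(ℓ_i−1) = 55−6 = 49; sign = (−1)^49 = -1.
Check: (48/55) = -1 by Zolotarev.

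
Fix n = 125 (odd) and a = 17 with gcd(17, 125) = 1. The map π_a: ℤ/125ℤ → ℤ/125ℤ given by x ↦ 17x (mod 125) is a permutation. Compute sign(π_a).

Trace 2: π^k(2) = [2, 34, 78, 76, 42, 89, 13] for k=0..6.
Cycle lengths of π_17 on ℤ/125ℤ: [100, 20, 4, 1]; 4 cycles in total.
sign(π) = (−1)^{n − #cycles} = (−1)^{125−4} = (−1)^121 = -1.
Zolotarev: (17|125) = -1, matching the cycle-count sign.

-1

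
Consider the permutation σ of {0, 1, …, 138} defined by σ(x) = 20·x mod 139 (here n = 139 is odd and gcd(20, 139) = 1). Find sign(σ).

Orbit of 52 under x↦20x: [52, 67, 89, 112, 16, 42, 6]… (length divides ord_139(20)).
3 cycles of lengths [69, 69, 1].
3 cycles on 139: each ℓ→(−1)^(ℓ−1), product (−1)^136 = +1.
Check: (20/139) = +1 by Zolotarev.

+1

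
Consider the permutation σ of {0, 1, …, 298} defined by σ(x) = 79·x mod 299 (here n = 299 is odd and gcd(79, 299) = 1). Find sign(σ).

Start at x=40: 40 → 170 → 274 → 118 → 53 → 1 → 79 → … (one orbit).
Cycle lengths of π_79 on ℤ/299ℤ: [22, 22, 22, 22, 22, 22, 22, 22, 22, 22, 22, 22, 22, 1, 1, 1, 1, 1, 1, 1, 1, 1, 1, 1, 1, 1]; 26 cycles in total.
26 cycles on 299: each ℓ→(−1)^(ℓ−1), product (−1)^273 = -1.

-1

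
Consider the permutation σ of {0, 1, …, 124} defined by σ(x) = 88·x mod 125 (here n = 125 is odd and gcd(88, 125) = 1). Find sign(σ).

Orbit of 16 under x↦88x: [16, 33, 29, 52, 76, 63, 44]… (length divides ord_125(88)).
Cycle type of π: 100 + 20 + 4 + 1; total 4 cycles.
125 − 4 = 121 transpositions; sign(π) = (−1)^121 = -1.
Via Zolotarev, sign(π_{88}) = (88|125) = -1.

-1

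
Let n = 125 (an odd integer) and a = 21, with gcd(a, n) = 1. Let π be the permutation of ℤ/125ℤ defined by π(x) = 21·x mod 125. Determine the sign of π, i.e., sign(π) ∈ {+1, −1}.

+1

Orbit of 111 under x↦21x: [111, 81, 76, 96, 16, 86, 56]… (length divides ord_125(21)).
Cycle type of π: 25×4 + 5×4 + 1×5; total 13 cycles.
With 13 cycles on 125 points, sign = (−1)^{125−13} = +1.
Check: (21/125) = +1 by Zolotarev.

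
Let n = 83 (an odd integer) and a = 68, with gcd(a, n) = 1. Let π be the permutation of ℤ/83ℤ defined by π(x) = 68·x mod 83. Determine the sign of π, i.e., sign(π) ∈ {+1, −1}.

Start at x=48: 48 → 27 → 10 → 16 → 9 → 31 → 33 → … (one orbit).
Decompose π into cycles: lengths [41, 41, 1] (3 cycles, including the fixed point 0).
Σ(ℓ_i−1) = 83−3 = 80; sign = (−1)^80 = +1.

+1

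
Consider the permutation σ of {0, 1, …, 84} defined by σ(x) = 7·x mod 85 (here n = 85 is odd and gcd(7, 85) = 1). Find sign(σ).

+1

Start at x=9: 9 → 63 → 16 → 27 → 19 → 48 → 81 → … (one orbit).
The orbit structure of x ↦ 7x mod 85: 7 orbits of sizes [16, 16, 16, 16, 16, 4, 1].
With 7 cycles on 85 points, sign = (−1)^{85−7} = +1.
(7|85)_J = +1 (Zolotarev's lemma cross-check).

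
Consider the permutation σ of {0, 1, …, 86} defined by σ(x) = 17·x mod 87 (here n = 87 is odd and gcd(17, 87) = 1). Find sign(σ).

Orbit of 17 under x↦17x: [17, 28, 41, 1]… (length divides ord_87(17)).
Cycle lengths of π_17 on ℤ/87ℤ: [4, 4, 4, 4, 4, 4, 4, 4, 4, 4, 4, 4, 4, 4, 4, 4, 4, 4, 4, 4, 4, 2, 1]; 23 cycles in total.
sign(π) = (−1)^{n − #cycles} = (−1)^{87−23} = (−1)^64 = +1.
Via Zolotarev, sign(π_{17}) = (17|87) = +1.

+1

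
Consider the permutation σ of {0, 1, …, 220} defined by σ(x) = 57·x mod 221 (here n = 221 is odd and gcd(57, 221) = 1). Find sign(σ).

+1

Start at x=77: 77 → 190 → 1 → 57 → 155 → 216 → 157 → … (one orbit).
The orbit structure of x ↦ 57x mod 221: 17 orbits of sizes [16, 16, 16, 16, 16, 16, 16, 16, 16, 16, 16, 16, 16, 4, 4, 4, 1].
sign(π) = (−1)^{n − #cycles} = (−1)^{221−17} = (−1)^204 = +1.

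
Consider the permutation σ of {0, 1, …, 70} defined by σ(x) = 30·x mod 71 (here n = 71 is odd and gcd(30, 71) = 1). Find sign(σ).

Trace 32: π^k(32) = [32, 37, 45, 1, 30, 48, 20] for k=0..6.
11 cycles of lengths [7, 7, 7, 7, 7, 7, 7, 7, 7, 7, 1].
sign(π) = (−1)^{n − #cycles} = (−1)^{71−11} = (−1)^60 = +1.
Check: (30/71) = +1 by Zolotarev.

+1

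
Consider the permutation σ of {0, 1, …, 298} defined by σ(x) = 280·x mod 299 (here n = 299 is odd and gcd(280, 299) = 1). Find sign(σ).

-1

Trace 238: π^k(238) = [238, 262, 105, 98, 231, 96, 269] for k=0..6.
6 cycles of lengths [132, 132, 12, 11, 11, 1].
299 − 6 = 293 transpositions; sign(π) = (−1)^293 = -1.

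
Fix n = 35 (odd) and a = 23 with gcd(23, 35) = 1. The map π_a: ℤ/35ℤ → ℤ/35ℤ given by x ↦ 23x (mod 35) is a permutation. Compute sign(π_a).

Start at x=9: 9 → 32 → 1 → 23 → 4 → 22 → 16 → … (one orbit).
Decompose π into cycles: lengths [12, 12, 4, 3, 3, 1] (6 cycles, including the fixed point 0).
With 6 cycles on 35 points, sign = (−1)^{35−6} = -1.
Check: (23/35) = -1 by Zolotarev.

-1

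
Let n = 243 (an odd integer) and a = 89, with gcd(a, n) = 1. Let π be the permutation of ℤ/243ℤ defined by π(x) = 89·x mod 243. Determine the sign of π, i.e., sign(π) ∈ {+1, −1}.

Orbit of 188 under x↦89x: [188, 208, 44, 28, 62, 172, 242]… (length divides ord_243(89)).
Cycle lengths of π_89 on ℤ/243ℤ: [54, 54, 54, 18, 18, 18, 6, 6, 6, 2, 2, 2, 2, 1]; 14 cycles in total.
14 cycles on 243: each ℓ→(−1)^(ℓ−1), product (−1)^229 = -1.

-1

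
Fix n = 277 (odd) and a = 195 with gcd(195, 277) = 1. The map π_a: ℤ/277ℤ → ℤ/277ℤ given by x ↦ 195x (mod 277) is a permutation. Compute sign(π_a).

Trace 51: π^k(51) = [51, 250, 275, 164, 125, 276, 82] for k=0..6.
Cycle lengths of π_195 on ℤ/277ℤ: [92, 92, 92, 1]; 4 cycles in total.
4 cycles on 277: each ℓ→(−1)^(ℓ−1), product (−1)^273 = -1.

-1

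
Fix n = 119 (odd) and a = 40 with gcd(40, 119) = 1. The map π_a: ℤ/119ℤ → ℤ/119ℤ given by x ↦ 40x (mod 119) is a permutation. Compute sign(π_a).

Orbit of 93 under x↦40x: [93, 31, 50, 96, 32, 90, 30]… (length divides ord_119(40)).
π_40 has 5 disjoint cycles with lengths [48, 48, 16, 6, 1] on {0,…,118}.
sign(π) = (−1)^{n − #cycles} = (−1)^{119−5} = (−1)^114 = +1.

+1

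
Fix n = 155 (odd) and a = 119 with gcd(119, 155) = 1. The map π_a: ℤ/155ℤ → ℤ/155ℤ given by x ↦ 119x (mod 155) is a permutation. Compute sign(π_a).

Trace 119: π^k(119) = [119, 56, 154, 36, 99, 1] for k=0..5.
Cycle type of π: 6×25 + 2×2 + 1; total 28 cycles.
With 28 cycles on 155 points, sign = (−1)^{155−28} = -1.
Via Zolotarev, sign(π_{119}) = (119|155) = -1.

-1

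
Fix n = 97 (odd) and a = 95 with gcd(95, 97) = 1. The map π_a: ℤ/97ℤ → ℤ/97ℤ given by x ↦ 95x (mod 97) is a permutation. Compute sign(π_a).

+1

Start at x=18: 18 → 61 → 72 → 50 → 94 → 6 → 85 → … (one orbit).
Decompose π into cycles: lengths [48, 48, 1] (3 cycles, including the fixed point 0).
n − c = 97 − 3 = 94; sign = (−1)^94 = +1.
Zolotarev: (95|97) = +1, matching the cycle-count sign.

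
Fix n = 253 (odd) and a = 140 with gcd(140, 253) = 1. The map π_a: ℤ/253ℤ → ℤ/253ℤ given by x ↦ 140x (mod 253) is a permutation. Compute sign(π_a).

Orbit of 116 under x↦140x: [116, 48, 142, 146, 200, 170, 18]… (length divides ord_253(140)).
Cycle type of π: 110×2 + 11×2 + 10 + 1; total 6 cycles.
With 6 cycles on 253 points, sign = (−1)^{253−6} = -1.
(140|253)_J = -1 (Zolotarev's lemma cross-check).

-1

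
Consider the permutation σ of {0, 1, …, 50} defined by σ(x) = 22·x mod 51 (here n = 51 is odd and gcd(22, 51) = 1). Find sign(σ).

Start at x=46: 46 → 43 → 28 → 4 → 37 → 49 → 7 → … (one orbit).
Cycle type of π: 16×3 + 1×3; total 6 cycles.
n − c = 51 − 6 = 45; sign = (−1)^45 = -1.
Zolotarev: (22|51) = -1, matching the cycle-count sign.

-1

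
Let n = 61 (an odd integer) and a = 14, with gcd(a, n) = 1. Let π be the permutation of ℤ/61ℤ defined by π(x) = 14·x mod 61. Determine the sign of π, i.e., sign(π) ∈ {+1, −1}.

+1

Start at x=60: 60 → 47 → 48 → 1 → 14 → 13 → 60 (one orbit).
Cycle type of π: 6×10 + 1; total 11 cycles.
n − c = 61 − 11 = 50; sign = (−1)^50 = +1.
Via Zolotarev, sign(π_{14}) = (14|61) = +1.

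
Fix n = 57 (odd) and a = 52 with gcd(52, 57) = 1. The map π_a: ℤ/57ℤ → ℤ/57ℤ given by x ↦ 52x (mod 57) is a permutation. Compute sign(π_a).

-1

Start at x=7: 7 → 22 → 4 → 37 → 43 → 13 → 49 → … (one orbit).
6 cycles of lengths [18, 18, 18, 1, 1, 1].
Σ(ℓ_i−1) = 57−6 = 51; sign = (−1)^51 = -1.
Check: (52/57) = -1 by Zolotarev.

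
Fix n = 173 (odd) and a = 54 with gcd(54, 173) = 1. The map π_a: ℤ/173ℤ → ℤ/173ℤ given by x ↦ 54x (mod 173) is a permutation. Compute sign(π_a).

+1

Trace 113: π^k(113) = [113, 47, 116, 36, 41, 138, 13] for k=0..6.
π_54 has 3 disjoint cycles with lengths [86, 86, 1] on {0,…,172}.
173 − 3 = 170 transpositions; sign(π) = (−1)^170 = +1.
Via Zolotarev, sign(π_{54}) = (54|173) = +1.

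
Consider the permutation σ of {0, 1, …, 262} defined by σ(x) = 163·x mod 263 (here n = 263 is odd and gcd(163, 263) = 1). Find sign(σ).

Orbit of 34 under x↦163x: [34, 19, 204, 114, 172, 158, 243]… (length divides ord_263(163)).
Decompose π into cycles: lengths [262, 1] (2 cycles, including the fixed point 0).
sign(π) = (−1)^{n − #cycles} = (−1)^{263−2} = (−1)^261 = -1.
Check: (163/263) = -1 by Zolotarev.

-1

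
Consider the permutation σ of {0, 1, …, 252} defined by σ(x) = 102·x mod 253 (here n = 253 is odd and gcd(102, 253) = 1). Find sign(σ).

Trace 91: π^k(91) = [91, 174, 38, 81, 166, 234, 86] for k=0..6.
The orbit structure of x ↦ 102x mod 253: 6 orbits of sizes [110, 110, 22, 5, 5, 1].
n − c = 253 − 6 = 247; sign = (−1)^247 = -1.
Via Zolotarev, sign(π_{102}) = (102|253) = -1.

-1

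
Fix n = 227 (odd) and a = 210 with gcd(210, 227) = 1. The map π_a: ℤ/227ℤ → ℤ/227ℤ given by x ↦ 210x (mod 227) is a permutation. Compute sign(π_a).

+1

Trace 47: π^k(47) = [47, 109, 190, 175, 203, 181, 101] for k=0..6.
Cycle type of π: 113×2 + 1; total 3 cycles.
n − c = 227 − 3 = 224; sign = (−1)^224 = +1.
Zolotarev: (210|227) = +1, matching the cycle-count sign.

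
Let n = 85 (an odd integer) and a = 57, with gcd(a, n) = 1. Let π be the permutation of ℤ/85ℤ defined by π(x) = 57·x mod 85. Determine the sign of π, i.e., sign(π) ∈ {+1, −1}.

+1

Start at x=3: 3 → 1 → 57 → 19 → 63 → 21 → 7 → … (one orbit).
7 cycles of lengths [16, 16, 16, 16, 16, 4, 1].
sign(π) = (−1)^{n − #cycles} = (−1)^{85−7} = (−1)^78 = +1.
(57|85)_J = +1 (Zolotarev's lemma cross-check).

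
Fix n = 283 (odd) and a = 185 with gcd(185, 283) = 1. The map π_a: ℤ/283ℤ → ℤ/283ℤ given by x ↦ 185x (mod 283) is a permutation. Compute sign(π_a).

+1

Orbit of 246 under x↦185x: [246, 230, 100, 105, 181, 91, 138]… (length divides ord_283(185)).
Decompose π into cycles: lengths [141, 141, 1] (3 cycles, including the fixed point 0).
With 3 cycles on 283 points, sign = (−1)^{283−3} = +1.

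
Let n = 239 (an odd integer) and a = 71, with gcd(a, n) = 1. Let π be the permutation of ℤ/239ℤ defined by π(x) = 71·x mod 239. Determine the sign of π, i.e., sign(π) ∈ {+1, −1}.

+1

Orbit of 187 under x↦71x: [187, 132, 51, 36, 166, 75, 67]… (length divides ord_239(71)).
15 cycles of lengths [17, 17, 17, 17, 17, 17, 17, 17, 17, 17, 17, 17, 17, 17, 1].
Σ(ℓ_i−1) = 239−15 = 224; sign = (−1)^224 = +1.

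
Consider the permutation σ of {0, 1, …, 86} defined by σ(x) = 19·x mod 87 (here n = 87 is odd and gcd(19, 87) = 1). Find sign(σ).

-1

Trace 49: π^k(49) = [49, 61, 28, 10, 16, 43, 34] for k=0..6.
Cycle type of π: 28×3 + 1×3; total 6 cycles.
Σ(ℓ_i−1) = 87−6 = 81; sign = (−1)^81 = -1.
Check: (19/87) = -1 by Zolotarev.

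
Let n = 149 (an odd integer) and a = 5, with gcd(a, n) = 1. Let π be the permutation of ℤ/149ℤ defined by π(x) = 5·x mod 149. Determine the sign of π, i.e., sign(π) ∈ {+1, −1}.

Start at x=17: 17 → 85 → 127 → 39 → 46 → 81 → 107 → … (one orbit).
The orbit structure of x ↦ 5x mod 149: 5 orbits of sizes [37, 37, 37, 37, 1].
149 − 5 = 144 transpositions; sign(π) = (−1)^144 = +1.

+1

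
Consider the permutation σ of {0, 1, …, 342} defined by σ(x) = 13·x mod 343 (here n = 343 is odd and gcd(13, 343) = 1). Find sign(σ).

Start at x=6: 6 → 78 → 328 → 148 → 209 → 316 → 335 → … (one orbit).
The orbit structure of x ↦ 13x mod 343: 10 orbits of sizes [98, 98, 98, 14, 14, 14, 2, 2, 2, 1].
With 10 cycles on 343 points, sign = (−1)^{343−10} = -1.
Check: (13/343) = -1 by Zolotarev.

-1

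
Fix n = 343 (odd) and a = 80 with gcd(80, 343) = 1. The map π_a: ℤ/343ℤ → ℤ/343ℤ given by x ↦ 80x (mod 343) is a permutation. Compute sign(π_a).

-1

Orbit of 99 under x↦80x: [99, 31, 79, 146, 18, 68, 295]… (length divides ord_343(80)).
Decompose π into cycles: lengths [42, 42, 42, 42, 42, 42, 42, 6, 6, 6, 6, 6, 6, 6, 6, 1] (16 cycles, including the fixed point 0).
n − c = 343 − 16 = 327; sign = (−1)^327 = -1.
Zolotarev: (80|343) = -1, matching the cycle-count sign.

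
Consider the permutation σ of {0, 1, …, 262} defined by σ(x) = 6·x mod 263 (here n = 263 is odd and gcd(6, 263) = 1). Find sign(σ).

Trace 153: π^k(153) = [153, 129, 248, 173, 249, 179, 22] for k=0..6.
Cycle type of π: 131×2 + 1; total 3 cycles.
n − c = 263 − 3 = 260; sign = (−1)^260 = +1.

+1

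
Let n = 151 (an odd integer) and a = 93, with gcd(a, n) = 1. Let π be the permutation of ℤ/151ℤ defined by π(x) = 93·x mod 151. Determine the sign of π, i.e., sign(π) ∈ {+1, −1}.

Trace 57: π^k(57) = [57, 16, 129, 68, 133, 138, 150] for k=0..6.
Cycle lengths of π_93 on ℤ/151ℤ: [150, 1]; 2 cycles in total.
2 cycles on 151: each ℓ→(−1)^(ℓ−1), product (−1)^149 = -1.

-1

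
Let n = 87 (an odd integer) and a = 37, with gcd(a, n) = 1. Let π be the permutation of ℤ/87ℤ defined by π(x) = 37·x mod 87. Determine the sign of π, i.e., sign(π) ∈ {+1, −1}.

-1

Start at x=76: 76 → 28 → 79 → 52 → 10 → 22 → 31 → … (one orbit).
The orbit structure of x ↦ 37x mod 87: 6 orbits of sizes [28, 28, 28, 1, 1, 1].
87 − 6 = 81 transpositions; sign(π) = (−1)^81 = -1.
(37|87)_J = -1 (Zolotarev's lemma cross-check).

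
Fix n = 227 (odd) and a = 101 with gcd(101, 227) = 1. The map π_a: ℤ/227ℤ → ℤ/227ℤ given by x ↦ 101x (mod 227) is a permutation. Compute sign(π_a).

+1

Start at x=136: 136 → 116 → 139 → 192 → 97 → 36 → 4 → … (one orbit).
Cycle type of π: 113×2 + 1; total 3 cycles.
227 − 3 = 224 transpositions; sign(π) = (−1)^224 = +1.
Via Zolotarev, sign(π_{101}) = (101|227) = +1.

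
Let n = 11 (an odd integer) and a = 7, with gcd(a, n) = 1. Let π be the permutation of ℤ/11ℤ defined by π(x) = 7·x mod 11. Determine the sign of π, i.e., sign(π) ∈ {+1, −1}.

-1

Trace 7: π^k(7) = [7, 5, 2, 3, 10, 4, 6] for k=0..6.
2 cycles of lengths [10, 1].
2 cycles on 11: each ℓ→(−1)^(ℓ−1), product (−1)^9 = -1.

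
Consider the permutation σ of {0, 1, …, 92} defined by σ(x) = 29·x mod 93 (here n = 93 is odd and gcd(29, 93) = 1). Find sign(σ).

+1

Start at x=23: 23 → 16 → 92 → 64 → 89 → 70 → 77 → … (one orbit).
Cycle type of π: 10×9 + 2 + 1; total 11 cycles.
With 11 cycles on 93 points, sign = (−1)^{93−11} = +1.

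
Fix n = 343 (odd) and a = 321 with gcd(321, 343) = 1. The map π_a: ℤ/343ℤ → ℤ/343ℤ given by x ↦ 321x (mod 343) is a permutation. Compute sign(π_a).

Orbit of 13 under x↦321x: [13, 57, 118, 148, 174, 288, 181]… (length divides ord_343(321)).
Decompose π into cycles: lengths [98, 98, 98, 14, 14, 14, 2, 2, 2, 1] (10 cycles, including the fixed point 0).
With 10 cycles on 343 points, sign = (−1)^{343−10} = -1.

-1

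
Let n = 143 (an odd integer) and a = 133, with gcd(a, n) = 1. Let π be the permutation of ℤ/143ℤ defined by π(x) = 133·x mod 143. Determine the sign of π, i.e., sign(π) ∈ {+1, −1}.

Start at x=1: 1 → 133 → 100 → 1 (one orbit).
Decompose π into cycles: lengths [3, 3, 3, 3, 3, 3, 3, 3, 3, 3, 3, 3, 3, 3, 3, 3, 3, 3, 3, 3, 3, 3, 3, 3, 3, 3, 3, 3, 3, 3, 3, 3, 3, 3, 3, 3, 3, 3, 3, 3, 3, 3, 3, 3, 1, 1, 1, 1, 1, 1, 1, 1, 1, 1, 1] (55 cycles, including the fixed point 0).
143 − 55 = 88 transpositions; sign(π) = (−1)^88 = +1.

+1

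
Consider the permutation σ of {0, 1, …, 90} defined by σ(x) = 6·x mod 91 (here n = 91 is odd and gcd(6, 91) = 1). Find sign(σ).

+1

Trace 34: π^k(34) = [34, 22, 41, 64, 20, 29, 83] for k=0..6.
The orbit structure of x ↦ 6x mod 91: 11 orbits of sizes [12, 12, 12, 12, 12, 12, 12, 2, 2, 2, 1].
With 11 cycles on 91 points, sign = (−1)^{91−11} = +1.
Via Zolotarev, sign(π_{6}) = (6|91) = +1.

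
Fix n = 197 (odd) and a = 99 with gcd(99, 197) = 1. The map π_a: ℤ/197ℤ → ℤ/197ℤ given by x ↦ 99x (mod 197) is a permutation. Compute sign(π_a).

Start at x=176: 176 → 88 → 44 → 22 → 11 → 104 → 52 → … (one orbit).
π_99 has 2 disjoint cycles with lengths [196, 1] on {0,…,196}.
197 − 2 = 195 transpositions; sign(π) = (−1)^195 = -1.
The Jacobi symbol (99|197) = -1 (Zolotarev) agrees.

-1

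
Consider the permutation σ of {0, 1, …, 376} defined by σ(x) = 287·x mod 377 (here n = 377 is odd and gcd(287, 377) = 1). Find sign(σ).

-1

Start at x=40: 40 → 170 → 157 → 196 → 79 → 53 → 131 → … (one orbit).
Cycle type of π: 28×13 + 1×13; total 26 cycles.
n − c = 377 − 26 = 351; sign = (−1)^351 = -1.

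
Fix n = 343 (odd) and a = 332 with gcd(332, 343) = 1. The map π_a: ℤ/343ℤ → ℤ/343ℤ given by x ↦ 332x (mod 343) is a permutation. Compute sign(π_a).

Orbit of 241 under x↦332x: [241, 93, 6, 277, 40, 246, 38]… (length divides ord_343(332)).
The orbit structure of x ↦ 332x mod 343: 4 orbits of sizes [294, 42, 6, 1].
n − c = 343 − 4 = 339; sign = (−1)^339 = -1.

-1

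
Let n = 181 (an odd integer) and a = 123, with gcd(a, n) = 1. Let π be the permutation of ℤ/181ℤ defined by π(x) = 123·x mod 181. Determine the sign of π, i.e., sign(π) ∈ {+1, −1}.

-1

Start at x=27: 27 → 63 → 147 → 162 → 16 → 158 → 67 → … (one orbit).
Cycle type of π: 180 + 1; total 2 cycles.
2 cycles on 181: each ℓ→(−1)^(ℓ−1), product (−1)^179 = -1.
The Jacobi symbol (123|181) = -1 (Zolotarev) agrees.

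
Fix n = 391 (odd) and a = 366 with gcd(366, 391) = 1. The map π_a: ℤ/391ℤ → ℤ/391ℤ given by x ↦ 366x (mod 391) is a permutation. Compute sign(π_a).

Orbit of 189 under x↦366x: [189, 358, 43, 98, 287, 254, 297]… (length divides ord_391(366)).
π_366 has 8 disjoint cycles with lengths [88, 88, 88, 88, 22, 8, 8, 1] on {0,…,390}.
Σ(ℓ_i−1) = 391−8 = 383; sign = (−1)^383 = -1.

-1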